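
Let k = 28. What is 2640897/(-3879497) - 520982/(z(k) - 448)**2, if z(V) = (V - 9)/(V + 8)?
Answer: -3304720402679241/1006729009839857 ≈ -3.2826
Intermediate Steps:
z(V) = (-9 + V)/(8 + V)
2640897/(-3879497) - 520982/(z(k) - 448)**2 = 2640897/(-3879497) - 520982/((-9 + 28)/(8 + 28) - 448)**2 = 2640897*(-1/3879497) - 520982/(19/36 - 448)**2 = -2640897/3879497 - 520982/((1/36)*19 - 448)**2 = -2640897/3879497 - 520982/(19/36 - 448)**2 = -2640897/3879497 - 520982/((-16109/36)**2) = -2640897/3879497 - 520982/259499881/1296 = -2640897/3879497 - 520982*1296/259499881 = -2640897/3879497 - 675192672/259499881 = -3304720402679241/1006729009839857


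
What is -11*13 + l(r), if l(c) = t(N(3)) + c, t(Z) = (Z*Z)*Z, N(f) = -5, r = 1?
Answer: -267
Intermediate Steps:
t(Z) = Z³ (t(Z) = Z²*Z = Z³)
l(c) = -125 + c (l(c) = (-5)³ + c = -125 + c)
-11*13 + l(r) = -11*13 + (-125 + 1) = -143 - 124 = -267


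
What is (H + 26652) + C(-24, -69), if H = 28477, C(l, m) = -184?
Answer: 54945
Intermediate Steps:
(H + 26652) + C(-24, -69) = (28477 + 26652) - 184 = 55129 - 184 = 54945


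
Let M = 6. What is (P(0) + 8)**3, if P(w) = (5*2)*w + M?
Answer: 2744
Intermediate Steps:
P(w) = 6 + 10*w (P(w) = (5*2)*w + 6 = 10*w + 6 = 6 + 10*w)
(P(0) + 8)**3 = ((6 + 10*0) + 8)**3 = ((6 + 0) + 8)**3 = (6 + 8)**3 = 14**3 = 2744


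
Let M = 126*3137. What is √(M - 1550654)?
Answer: 8*I*√18053 ≈ 1074.9*I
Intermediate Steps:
M = 395262
√(M - 1550654) = √(395262 - 1550654) = √(-1155392) = 8*I*√18053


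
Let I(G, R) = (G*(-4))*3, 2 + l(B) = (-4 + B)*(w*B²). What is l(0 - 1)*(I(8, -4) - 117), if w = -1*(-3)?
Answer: 3621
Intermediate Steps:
w = 3
l(B) = -2 + 3*B²*(-4 + B) (l(B) = -2 + (-4 + B)*(3*B²) = -2 + 3*B²*(-4 + B))
I(G, R) = -12*G (I(G, R) = -4*G*3 = -12*G)
l(0 - 1)*(I(8, -4) - 117) = (-2 - 12*(0 - 1)² + 3*(0 - 1)³)*(-12*8 - 117) = (-2 - 12*(-1)² + 3*(-1)³)*(-96 - 117) = (-2 - 12*1 + 3*(-1))*(-213) = (-2 - 12 - 3)*(-213) = -17*(-213) = 3621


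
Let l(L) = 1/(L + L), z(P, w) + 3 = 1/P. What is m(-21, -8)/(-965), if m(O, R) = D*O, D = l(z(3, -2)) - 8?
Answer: -2751/15440 ≈ -0.17817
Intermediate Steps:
z(P, w) = -3 + 1/P
l(L) = 1/(2*L)
D = -131/16 (D = 1/(2*(-3 + 1/3)) - 8 = 1/(2*(-3 + ⅓)) - 8 = 1/(2*(-8/3)) - 8 = (½)*(-3/8) - 8 = -3/16 - 8 = -131/16 ≈ -8.1875)
m(O, R) = -131*O/16
m(-21, -8)/(-965) = -131/16*(-21)/(-965) = (2751/16)*(-1/965) = -2751/15440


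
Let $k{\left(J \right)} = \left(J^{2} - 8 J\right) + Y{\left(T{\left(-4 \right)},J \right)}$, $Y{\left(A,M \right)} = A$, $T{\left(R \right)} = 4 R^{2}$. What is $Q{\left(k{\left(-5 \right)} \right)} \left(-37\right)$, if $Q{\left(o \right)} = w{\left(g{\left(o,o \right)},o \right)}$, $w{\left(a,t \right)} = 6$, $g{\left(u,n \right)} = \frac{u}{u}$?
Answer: $-222$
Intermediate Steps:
$g{\left(u,n \right)} = 1$
$k{\left(J \right)} = 64 + J^{2} - 8 J$ ($k{\left(J \right)} = \left(J^{2} - 8 J\right) + 4 \left(-4\right)^{2} = \left(J^{2} - 8 J\right) + 4 \cdot 16 = \left(J^{2} - 8 J\right) + 64 = 64 + J^{2} - 8 J$)
$Q{\left(o \right)} = 6$
$Q{\left(k{\left(-5 \right)} \right)} \left(-37\right) = 6 \left(-37\right) = -222$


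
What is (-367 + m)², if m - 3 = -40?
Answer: 163216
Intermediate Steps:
m = -37 (m = 3 - 40 = -37)
(-367 + m)² = (-367 - 37)² = (-404)² = 163216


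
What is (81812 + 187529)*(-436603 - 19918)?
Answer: -122959822661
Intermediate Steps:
(81812 + 187529)*(-436603 - 19918) = 269341*(-456521) = -122959822661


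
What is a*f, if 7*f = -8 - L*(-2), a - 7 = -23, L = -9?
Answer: 416/7 ≈ 59.429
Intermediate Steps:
a = -16 (a = 7 - 23 = -16)
f = -26/7 (f = (-8 - (-9)*(-2))/7 = (-8 - 1*18)/7 = (-8 - 18)/7 = (⅐)*(-26) = -26/7 ≈ -3.7143)
a*f = -16*(-26/7) = 416/7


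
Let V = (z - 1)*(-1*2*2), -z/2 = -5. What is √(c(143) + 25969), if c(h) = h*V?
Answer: √20821 ≈ 144.29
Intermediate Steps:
z = 10 (z = -2*(-5) = 10)
V = -36 (V = (10 - 1)*(-1*2*2) = 9*(-2*2) = 9*(-4) = -36)
c(h) = -36*h (c(h) = h*(-36) = -36*h)
√(c(143) + 25969) = √(-36*143 + 25969) = √(-5148 + 25969) = √20821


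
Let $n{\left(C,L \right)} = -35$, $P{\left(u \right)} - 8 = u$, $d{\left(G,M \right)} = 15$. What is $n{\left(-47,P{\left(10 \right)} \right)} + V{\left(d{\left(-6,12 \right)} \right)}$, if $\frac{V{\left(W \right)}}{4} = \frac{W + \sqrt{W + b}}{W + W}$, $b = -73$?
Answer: $-33 + \frac{2 i \sqrt{58}}{15} \approx -33.0 + 1.0154 i$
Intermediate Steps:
$P{\left(u \right)} = 8 + u$
$V{\left(W \right)} = \frac{2 \left(W + \sqrt{-73 + W}\right)}{W}$ ($V{\left(W \right)} = 4 \frac{W + \sqrt{W - 73}}{W + W} = 4 \frac{W + \sqrt{-73 + W}}{2 W} = \frac{2 \left(W + \sqrt{-73 + W}\right)}{W}$)
$n{\left(-47,P{\left(10 \right)} \right)} + V{\left(d{\left(-6,12 \right)} \right)} = -35 + \left(2 + \frac{2 \sqrt{-73 + 15}}{15}\right) = -35 + \left(2 + 2 \cdot \frac{1}{15} \sqrt{-58}\right) = -35 + \left(2 + 2 \cdot \frac{1}{15} i \sqrt{58}\right) = -35 + \left(2 + \frac{2 i \sqrt{58}}{15}\right) = -33 + \frac{2 i \sqrt{58}}{15}$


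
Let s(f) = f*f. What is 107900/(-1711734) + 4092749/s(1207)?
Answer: 3424251804833/1246868983083 ≈ 2.7463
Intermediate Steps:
s(f) = f²
107900/(-1711734) + 4092749/s(1207) = 107900/(-1711734) + 4092749/(1207²) = 107900*(-1/1711734) + 4092749/1456849 = -53950/855867 + 4092749*(1/1456849) = -53950/855867 + 4092749/1456849 = 3424251804833/1246868983083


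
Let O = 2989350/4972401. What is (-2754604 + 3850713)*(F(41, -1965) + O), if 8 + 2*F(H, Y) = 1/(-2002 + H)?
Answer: -1153311424449527/309551694 ≈ -3.7257e+6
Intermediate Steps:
F(H, Y) = -4 + 1/(2*(-2002 + H))
O = 47450/78927 (O = 2989350*(1/4972401) = 47450/78927 ≈ 0.60119)
(-2754604 + 3850713)*(F(41, -1965) + O) = (-2754604 + 3850713)*((16017 - 8*41)/(2*(-2002 + 41)) + 47450/78927) = 1096109*((1/2)*(16017 - 328)/(-1961) + 47450/78927) = 1096109*((1/2)*(-1/1961)*15689 + 47450/78927) = 1096109*(-15689/3922 + 47450/78927) = 1096109*(-1052186803/309551694) = -1153311424449527/309551694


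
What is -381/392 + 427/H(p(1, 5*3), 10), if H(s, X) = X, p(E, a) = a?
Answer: 81787/1960 ≈ 41.728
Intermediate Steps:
-381/392 + 427/H(p(1, 5*3), 10) = -381/392 + 427/10 = 81787/1960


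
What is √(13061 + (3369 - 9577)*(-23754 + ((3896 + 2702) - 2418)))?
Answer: √121528453 ≈ 11024.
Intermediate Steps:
√(13061 + (3369 - 9577)*(-23754 + ((3896 + 2702) - 2418))) = √(13061 - 6208*(-23754 + (6598 - 2418))) = √(13061 - 6208*(-23754 + 4180)) = √(13061 - 6208*(-19574)) = √(13061 + 121515392) = √121528453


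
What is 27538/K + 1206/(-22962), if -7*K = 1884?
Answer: -369047083/3605034 ≈ -102.37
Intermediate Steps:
K = -1884/7 (K = -1/7*1884 = -1884/7 ≈ -269.14)
27538/K + 1206/(-22962) = 27538/(-1884/7) + 1206/(-22962) = 27538*(-7/1884) + 1206*(-1/22962) = -96383/942 - 201/3827 = -369047083/3605034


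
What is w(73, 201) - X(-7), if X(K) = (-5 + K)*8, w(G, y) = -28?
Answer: 68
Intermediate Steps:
X(K) = -40 + 8*K
w(73, 201) - X(-7) = -28 - (-40 + 8*(-7)) = -28 - (-40 - 56) = -28 - 1*(-96) = -28 + 96 = 68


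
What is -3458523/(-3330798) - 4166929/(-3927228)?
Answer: 4576934523931/2180133861324 ≈ 2.0994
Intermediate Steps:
-3458523/(-3330798) - 4166929/(-3927228) = -3458523*(-1/3330798) - 4166929*(-1/3927228) = 1152841/1110266 + 4166929/3927228 = 4576934523931/2180133861324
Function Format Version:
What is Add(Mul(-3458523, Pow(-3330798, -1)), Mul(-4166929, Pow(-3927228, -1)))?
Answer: Rational(4576934523931, 2180133861324) ≈ 2.0994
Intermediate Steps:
Add(Mul(-3458523, Pow(-3330798, -1)), Mul(-4166929, Pow(-3927228, -1))) = Add(Mul(-3458523, Rational(-1, 3330798)), Mul(-4166929, Rational(-1, 3927228))) = Add(Rational(1152841, 1110266), Rational(4166929, 3927228)) = Rational(4576934523931, 2180133861324)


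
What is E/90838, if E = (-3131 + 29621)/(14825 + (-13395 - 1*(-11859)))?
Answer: 13245/603573091 ≈ 2.1944e-5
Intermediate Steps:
E = 26490/13289 (E = 26490/(14825 + (-13395 + 11859)) = 26490/(14825 - 1536) = 26490/13289 ≈ 1.9934)
E/90838 = (26490/13289)/90838 = (26490/13289)*(1/90838) = 13245/603573091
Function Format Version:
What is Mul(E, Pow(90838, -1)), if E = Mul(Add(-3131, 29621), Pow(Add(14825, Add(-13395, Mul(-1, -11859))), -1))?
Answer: Rational(13245, 603573091) ≈ 2.1944e-5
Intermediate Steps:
E = Rational(26490, 13289) (E = Mul(26490, Pow(Add(14825, Add(-13395, 11859)), -1)) = Mul(26490, Pow(Add(14825, -1536), -1)) = Mul(26490, Pow(13289, -1)) = Mul(26490, Rational(1, 13289)) = Rational(26490, 13289) ≈ 1.9934)
Mul(E, Pow(90838, -1)) = Mul(Rational(26490, 13289), Pow(90838, -1)) = Mul(Rational(26490, 13289), Rational(1, 90838)) = Rational(13245, 603573091)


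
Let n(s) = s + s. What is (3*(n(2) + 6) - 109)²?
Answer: 6241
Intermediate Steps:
n(s) = 2*s
(3*(n(2) + 6) - 109)² = (3*(2*2 + 6) - 109)² = (3*(4 + 6) - 109)² = (3*10 - 109)² = (30 - 109)² = (-79)² = 6241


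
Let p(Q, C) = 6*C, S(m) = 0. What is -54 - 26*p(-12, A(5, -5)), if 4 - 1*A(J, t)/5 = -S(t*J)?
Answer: -3174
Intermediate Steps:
A(J, t) = 20 (A(J, t) = 20 - (-5)*0 = 20 - 5*0 = 20 + 0 = 20)
-54 - 26*p(-12, A(5, -5)) = -54 - 156*20 = -54 - 26*120 = -54 - 3120 = -3174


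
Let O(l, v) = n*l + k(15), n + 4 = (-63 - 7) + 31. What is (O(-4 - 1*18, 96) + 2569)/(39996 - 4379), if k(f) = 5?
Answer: 3520/35617 ≈ 0.098829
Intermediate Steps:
n = -43 (n = -4 + ((-63 - 7) + 31) = -4 + (-70 + 31) = -4 - 39 = -43)
O(l, v) = 5 - 43*l (O(l, v) = -43*l + 5 = 5 - 43*l)
(O(-4 - 1*18, 96) + 2569)/(39996 - 4379) = ((5 - 43*(-4 - 1*18)) + 2569)/(39996 - 4379) = ((5 - 43*(-4 - 18)) + 2569)/35617 = ((5 - 43*(-22)) + 2569)*(1/35617) = ((5 + 946) + 2569)*(1/35617) = (951 + 2569)*(1/35617) = 3520*(1/35617) = 3520/35617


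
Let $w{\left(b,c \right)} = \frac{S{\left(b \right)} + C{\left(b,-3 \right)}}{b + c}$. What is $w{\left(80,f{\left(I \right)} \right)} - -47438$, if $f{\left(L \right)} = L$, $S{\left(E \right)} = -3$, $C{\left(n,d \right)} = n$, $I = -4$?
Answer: $\frac{3605365}{76} \approx 47439.0$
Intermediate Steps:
$w{\left(b,c \right)} = \frac{-3 + b}{b + c}$
$w{\left(80,f{\left(I \right)} \right)} - -47438 = \frac{-3 + 80}{80 - 4} - -47438 = \frac{1}{76} \cdot 77 + 47438 = \frac{77}{76} + 47438 = \frac{3605365}{76}$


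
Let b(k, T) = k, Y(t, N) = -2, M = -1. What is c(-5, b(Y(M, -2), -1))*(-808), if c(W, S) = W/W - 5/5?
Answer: 0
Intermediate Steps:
c(W, S) = 0 (c(W, S) = 1 - 5*1/5 = 1 - 1 = 0)
c(-5, b(Y(M, -2), -1))*(-808) = 0*(-808) = 0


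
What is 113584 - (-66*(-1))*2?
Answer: 113452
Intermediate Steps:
113584 - (-66*(-1))*2 = 113584 - 66*2 = 113584 - 1*132 = 113584 - 132 = 113452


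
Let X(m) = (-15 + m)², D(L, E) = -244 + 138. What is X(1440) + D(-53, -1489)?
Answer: 2030519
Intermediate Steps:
D(L, E) = -106
X(1440) + D(-53, -1489) = (-15 + 1440)² - 106 = 1425² - 106 = 2030625 - 106 = 2030519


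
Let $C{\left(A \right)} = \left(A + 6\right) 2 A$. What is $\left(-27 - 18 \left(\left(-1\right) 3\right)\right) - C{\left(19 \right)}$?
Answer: $-923$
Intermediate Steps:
$C{\left(A \right)} = A \left(12 + 2 A\right)$ ($C{\left(A \right)} = \left(6 + A\right) 2 A = \left(12 + 2 A\right) A = A \left(12 + 2 A\right)$)
$\left(-27 - 18 \left(\left(-1\right) 3\right)\right) - C{\left(19 \right)} = \left(-27 - 18 \left(\left(-1\right) 3\right)\right) - 2 \cdot 19 \left(6 + 19\right) = \left(-27 - -54\right) - 2 \cdot 19 \cdot 25 = \left(-27 + 54\right) - 950 = 27 - 950 = -923$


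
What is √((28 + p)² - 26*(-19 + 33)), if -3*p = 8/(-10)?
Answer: 2*√24469/15 ≈ 20.857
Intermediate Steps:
p = 4/15 (p = -8/(3*(-10)) = -8*(-1)/(3*10) = -⅓*(-⅘) = 4/15 ≈ 0.26667)
√((28 + p)² - 26*(-19 + 33)) = √((28 + 4/15)² - 26*(-19 + 33)) = √((424/15)² - 26*14) = √(179776/225 - 364) = √(97876/225) = 2*√24469/15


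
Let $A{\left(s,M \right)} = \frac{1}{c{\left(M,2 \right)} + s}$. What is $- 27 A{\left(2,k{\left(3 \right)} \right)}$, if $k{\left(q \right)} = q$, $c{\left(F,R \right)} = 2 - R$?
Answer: $- \frac{27}{2} \approx -13.5$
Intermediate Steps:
$A{\left(s,M \right)} = \frac{1}{s}$ ($A{\left(s,M \right)} = \frac{1}{\left(2 - 2\right) + s} = \frac{1}{0 + s} = \frac{1}{s}$)
$- 27 A{\left(2,k{\left(3 \right)} \right)} = - \frac{27}{2}$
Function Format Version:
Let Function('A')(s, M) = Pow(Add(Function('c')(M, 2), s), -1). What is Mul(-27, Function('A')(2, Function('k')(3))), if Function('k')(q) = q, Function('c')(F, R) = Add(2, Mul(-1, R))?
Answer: Rational(-27, 2) ≈ -13.500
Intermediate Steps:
Function('A')(s, M) = Pow(s, -1) (Function('A')(s, M) = Pow(Add(Add(2, Mul(-1, 2)), s), -1) = Pow(Add(Add(2, -2), s), -1) = Pow(Add(0, s), -1) = Pow(s, -1))
Mul(-27, Function('A')(2, Function('k')(3))) = Mul(-27, Pow(2, -1)) = Mul(-27, Rational(1, 2)) = Rational(-27, 2)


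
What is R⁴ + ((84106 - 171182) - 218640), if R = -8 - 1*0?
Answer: -301620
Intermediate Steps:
R = -8 (R = -8 + 0 = -8)
R⁴ + ((84106 - 171182) - 218640) = (-8)⁴ + ((84106 - 171182) - 218640) = 4096 + (-87076 - 218640) = 4096 - 305716 = -301620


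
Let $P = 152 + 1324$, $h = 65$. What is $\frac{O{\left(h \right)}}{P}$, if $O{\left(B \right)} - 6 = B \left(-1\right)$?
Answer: $- \frac{59}{1476} \approx -0.039973$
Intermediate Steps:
$P = 1476$
$O{\left(B \right)} = 6 - B$ ($O{\left(B \right)} = 6 + B \left(-1\right) = 6 - B$)
$\frac{O{\left(h \right)}}{P} = \frac{6 - 65}{1476} = \left(6 - 65\right) \frac{1}{1476} = \left(-59\right) \frac{1}{1476} = - \frac{59}{1476}$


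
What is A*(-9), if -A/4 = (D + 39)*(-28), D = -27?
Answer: -12096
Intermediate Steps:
A = 1344 (A = -4*(-27 + 39)*(-28) = -48*(-28) = -4*(-336) = 1344)
A*(-9) = 1344*(-9) = -12096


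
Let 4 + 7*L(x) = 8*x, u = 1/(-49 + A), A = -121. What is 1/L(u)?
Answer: -595/344 ≈ -1.7297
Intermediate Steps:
u = -1/170 (u = 1/(-49 - 121) = 1/(-170) = -1/170 ≈ -0.0058824)
L(x) = -4/7 + 8*x/7 (L(x) = -4/7 + (8*x)/7 = -4/7 + 8*x/7)
1/L(u) = 1/(-4/7 + (8/7)*(-1/170)) = 1/(-4/7 - 4/595) = 1/(-344/595) = -595/344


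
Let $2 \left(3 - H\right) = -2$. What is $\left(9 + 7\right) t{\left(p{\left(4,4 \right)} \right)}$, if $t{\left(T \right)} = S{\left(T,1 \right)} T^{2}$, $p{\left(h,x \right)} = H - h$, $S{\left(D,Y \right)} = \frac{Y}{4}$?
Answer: $0$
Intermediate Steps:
$S{\left(D,Y \right)} = \frac{Y}{4}$ ($S{\left(D,Y \right)} = Y \frac{1}{4} = \frac{Y}{4}$)
$H = 4$ ($H = 3 - -1 = 3 + 1 = 4$)
$p{\left(h,x \right)} = 4 - h$
$t{\left(T \right)} = \frac{T^{2}}{4}$ ($t{\left(T \right)} = \frac{1}{4} \cdot 1 T^{2} = \frac{T^{2}}{4}$)
$\left(9 + 7\right) t{\left(p{\left(4,4 \right)} \right)} = \left(9 + 7\right) \frac{\left(4 - 4\right)^{2}}{4} = 16 \frac{\left(4 - 4\right)^{2}}{4} = 16 \frac{0^{2}}{4} = 16 \cdot \frac{1}{4} \cdot 0 = 16 \cdot 0 = 0$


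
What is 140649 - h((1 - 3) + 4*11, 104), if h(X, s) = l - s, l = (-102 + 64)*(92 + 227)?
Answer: 152875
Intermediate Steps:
l = -12122 (l = -38*319 = -12122)
h(X, s) = -12122 - s
140649 - h((1 - 3) + 4*11, 104) = 140649 - (-12122 - 1*104) = 140649 - (-12122 - 104) = 140649 - 1*(-12226) = 140649 + 12226 = 152875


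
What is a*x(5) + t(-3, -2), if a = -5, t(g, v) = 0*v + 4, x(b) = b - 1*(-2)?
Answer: -31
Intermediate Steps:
x(b) = 2 + b (x(b) = b + 2 = 2 + b)
t(g, v) = 4 (t(g, v) = 0 + 4 = 4)
a*x(5) + t(-3, -2) = -5*(2 + 5) + 4 = -5*7 + 4 = -35 + 4 = -31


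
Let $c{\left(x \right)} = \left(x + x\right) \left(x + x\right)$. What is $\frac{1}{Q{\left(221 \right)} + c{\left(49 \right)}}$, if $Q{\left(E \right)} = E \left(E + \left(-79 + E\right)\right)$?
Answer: $\frac{1}{89827} \approx 1.1133 \cdot 10^{-5}$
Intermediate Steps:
$Q{\left(E \right)} = E \left(-79 + 2 E\right)$
$c{\left(x \right)} = 4 x^{2}$ ($c{\left(x \right)} = 2 x 2 x = 4 x^{2}$)
$\frac{1}{Q{\left(221 \right)} + c{\left(49 \right)}} = \frac{1}{221 \left(-79 + 2 \cdot 221\right) + 4 \cdot 49^{2}} = \frac{1}{221 \left(-79 + 442\right) + 4 \cdot 2401} = \frac{1}{221 \cdot 363 + 9604} = \frac{1}{80223 + 9604} = \frac{1}{89827}$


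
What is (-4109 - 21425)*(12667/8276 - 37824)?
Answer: 3996310470619/4138 ≈ 9.6576e+8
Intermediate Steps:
(-4109 - 21425)*(12667/8276 - 37824) = -25534*(12667*(1/8276) - 37824) = -25534*(12667/8276 - 37824) = -25534*(-313018757/8276) = 3996310470619/4138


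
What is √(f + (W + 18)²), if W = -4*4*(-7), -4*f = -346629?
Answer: √414229/2 ≈ 321.80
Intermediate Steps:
f = 346629/4 (f = -¼*(-346629) = 346629/4 ≈ 86657.)
W = 112 (W = -16*(-7) = 112)
√(f + (W + 18)²) = √(346629/4 + (112 + 18)²) = √(346629/4 + 130²) = √(346629/4 + 16900) = √(414229/4) = √414229/2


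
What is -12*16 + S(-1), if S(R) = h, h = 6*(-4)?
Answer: -216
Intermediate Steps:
h = -24
S(R) = -24
-12*16 + S(-1) = -12*16 - 24 = -192 - 24 = -216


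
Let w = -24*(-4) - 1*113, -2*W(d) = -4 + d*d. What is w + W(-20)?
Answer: -215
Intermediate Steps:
W(d) = 2 - d**2/2 (W(d) = -(-4 + d*d)/2 = -(-4 + d**2)/2 = 2 - d**2/2)
w = -17 (w = 96 - 113 = -17)
w + W(-20) = -17 + (2 - 1/2*(-20)**2) = -17 + (2 - 1/2*400) = -17 + (2 - 200) = -17 - 198 = -215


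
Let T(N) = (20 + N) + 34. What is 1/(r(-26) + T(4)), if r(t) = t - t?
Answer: 1/58 ≈ 0.017241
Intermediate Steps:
T(N) = 54 + N
r(t) = 0
1/(r(-26) + T(4)) = 1/(0 + (54 + 4)) = 1/(0 + 58) = 1/58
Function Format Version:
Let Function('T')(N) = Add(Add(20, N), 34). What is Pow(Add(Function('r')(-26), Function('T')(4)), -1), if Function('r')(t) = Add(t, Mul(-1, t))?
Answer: Rational(1, 58) ≈ 0.017241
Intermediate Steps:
Function('T')(N) = Add(54, N)
Function('r')(t) = 0
Pow(Add(Function('r')(-26), Function('T')(4)), -1) = Pow(Add(0, Add(54, 4)), -1) = Pow(Add(0, 58), -1) = Pow(58, -1) = Rational(1, 58)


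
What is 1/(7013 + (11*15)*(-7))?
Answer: 1/5858 ≈ 0.00017071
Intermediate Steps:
1/(7013 + (11*15)*(-7)) = 1/(7013 + 165*(-7)) = 1/(7013 - 1155) = 1/5858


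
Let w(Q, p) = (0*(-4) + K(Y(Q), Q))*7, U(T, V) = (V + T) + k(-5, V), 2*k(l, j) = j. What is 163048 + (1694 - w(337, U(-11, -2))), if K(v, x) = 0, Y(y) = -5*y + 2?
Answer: 164742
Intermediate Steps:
k(l, j) = j/2
Y(y) = 2 - 5*y
U(T, V) = T + 3*V/2 (U(T, V) = (V + T) + V/2 = (T + V) + V/2 = T + 3*V/2)
w(Q, p) = 0 (w(Q, p) = (0*(-4) + 0)*7 = (0 + 0)*7 = 0*7 = 0)
163048 + (1694 - w(337, U(-11, -2))) = 163048 + (1694 - 1*0) = 163048 + (1694 + 0) = 163048 + 1694 = 164742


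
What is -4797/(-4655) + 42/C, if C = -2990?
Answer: 1414752/1391845 ≈ 1.0165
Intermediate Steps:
-4797/(-4655) + 42/C = -4797/(-4655) + 42/(-2990) = -4797*(-1/4655) + 42*(-1/2990) = 4797/4655 - 21/1495 = 1414752/1391845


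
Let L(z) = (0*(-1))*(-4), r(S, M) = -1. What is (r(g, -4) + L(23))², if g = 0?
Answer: 1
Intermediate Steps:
L(z) = 0 (L(z) = 0*(-4) = 0)
(r(g, -4) + L(23))² = (-1 + 0)² = (-1)² = 1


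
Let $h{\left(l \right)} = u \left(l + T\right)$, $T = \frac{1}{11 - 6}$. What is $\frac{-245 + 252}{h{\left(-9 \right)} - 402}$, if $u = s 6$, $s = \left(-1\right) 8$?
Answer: $\frac{35}{102} \approx 0.34314$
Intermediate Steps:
$s = -8$
$T = \frac{1}{5} \approx 0.2$
$u = -48$ ($u = \left(-8\right) 6 = -48$)
$h{\left(l \right)} = - \frac{48}{5} - 48 l$ ($h{\left(l \right)} = - 48 \left(l + \frac{1}{5}\right) = - 48 \left(\frac{1}{5} + l\right) = - \frac{48}{5} - 48 l$)
$\frac{-245 + 252}{h{\left(-9 \right)} - 402} = \frac{-245 + 252}{\left(- \frac{48}{5} - -432\right) - 402} = \frac{7}{\left(- \frac{48}{5} + 432\right) - 402} = \frac{7}{\frac{2112}{5} - 402} = \frac{7}{\frac{102}{5}} = 7 \cdot \frac{5}{102} = \frac{35}{102}$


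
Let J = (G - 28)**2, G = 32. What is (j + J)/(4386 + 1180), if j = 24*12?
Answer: 152/2783 ≈ 0.054617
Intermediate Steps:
j = 288
J = 16 (J = (32 - 28)**2 = 4**2 = 16)
(j + J)/(4386 + 1180) = (288 + 16)/(4386 + 1180) = 304/5566 = 304*(1/5566) = 152/2783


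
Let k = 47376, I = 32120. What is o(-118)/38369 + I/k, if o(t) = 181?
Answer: 155123417/227221218 ≈ 0.68270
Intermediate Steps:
o(-118)/38369 + I/k = 181/38369 + 32120/47376 = 181*(1/38369) + 32120*(1/47376) = 181/38369 + 4015/5922 = 155123417/227221218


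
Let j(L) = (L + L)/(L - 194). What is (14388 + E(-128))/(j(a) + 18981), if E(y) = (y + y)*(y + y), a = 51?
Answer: 11429132/2714181 ≈ 4.2109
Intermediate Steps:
j(L) = 2*L/(-194 + L) (j(L) = (2*L)/(-194 + L) = 2*L/(-194 + L))
E(y) = 4*y**2 (E(y) = (2*y)*(2*y) = 4*y**2)
(14388 + E(-128))/(j(a) + 18981) = (14388 + 4*(-128)**2)/(2*51/(-194 + 51) + 18981) = (14388 + 4*16384)/(2*51/(-143) + 18981) = (14388 + 65536)/(2*51*(-1/143) + 18981) = 79924/(-102/143 + 18981) = 79924/(2714181/143) = 79924*(143/2714181) = 11429132/2714181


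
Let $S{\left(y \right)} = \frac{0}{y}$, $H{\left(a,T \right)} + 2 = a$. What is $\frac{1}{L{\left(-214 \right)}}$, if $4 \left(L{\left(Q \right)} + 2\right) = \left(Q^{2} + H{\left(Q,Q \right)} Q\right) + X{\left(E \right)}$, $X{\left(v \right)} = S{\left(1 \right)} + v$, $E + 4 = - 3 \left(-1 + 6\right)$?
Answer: $\frac{4}{91993} \approx 4.3482 \cdot 10^{-5}$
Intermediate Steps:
$H{\left(a,T \right)} = -2 + a$
$S{\left(y \right)} = 0$
$E = -19$ ($E = -4 - 3 \left(-1 + 6\right) = -4 - 15 = -19$)
$X{\left(v \right)} = v$ ($X{\left(v \right)} = 0 + v = v$)
$L{\left(Q \right)} = - \frac{27}{4} + \frac{Q^{2}}{4} + \frac{Q \left(-2 + Q\right)}{4}$ ($L{\left(Q \right)} = -2 + \frac{\left(Q^{2} + \left(-2 + Q\right) Q\right) - 19}{4} = -2 + \frac{\left(Q^{2} + Q \left(-2 + Q\right)\right) - 19}{4} = -2 + \frac{-19 + Q^{2} + Q \left(-2 + Q\right)}{4} = -2 + \left(- \frac{19}{4} + \frac{Q^{2}}{4} + \frac{Q \left(-2 + Q\right)}{4}\right) = - \frac{27}{4} + \frac{Q^{2}}{4} + \frac{Q \left(-2 + Q\right)}{4}$)
$\frac{1}{L{\left(-214 \right)}} = \frac{1}{- \frac{27}{4} + \frac{\left(-214\right)^{2}}{4} + \frac{1}{4} \left(-214\right) \left(-2 - 214\right)} = \frac{1}{- \frac{27}{4} + \frac{1}{4} \cdot 45796 + \frac{1}{4} \left(-214\right) \left(-216\right)} = \frac{1}{- \frac{27}{4} + 11449 + 11556} = \frac{1}{\frac{91993}{4}} = \frac{4}{91993}$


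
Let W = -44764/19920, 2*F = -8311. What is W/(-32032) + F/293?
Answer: -662879421517/46739172480 ≈ -14.183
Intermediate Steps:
F = -8311/2 (F = (½)*(-8311) = -8311/2 ≈ -4155.5)
W = -11191/4980 (W = -44764*1/19920 = -11191/4980 ≈ -2.2472)
W/(-32032) + F/293 = -11191/4980/(-32032) - 8311/2/293 = -11191/4980*(-1/32032) - 8311/2*1/293 = 11191/159519360 - 8311/586 = -662879421517/46739172480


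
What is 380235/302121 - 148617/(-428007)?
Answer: 23071506478/14367766983 ≈ 1.6058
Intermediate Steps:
380235/302121 - 148617/(-428007) = 380235*(1/302121) - 148617*(-1/428007) = 126745/100707 + 49539/142669 = 23071506478/14367766983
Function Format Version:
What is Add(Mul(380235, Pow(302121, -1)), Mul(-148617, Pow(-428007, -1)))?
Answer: Rational(23071506478, 14367766983) ≈ 1.6058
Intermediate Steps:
Add(Mul(380235, Pow(302121, -1)), Mul(-148617, Pow(-428007, -1))) = Add(Mul(380235, Rational(1, 302121)), Mul(-148617, Rational(-1, 428007))) = Add(Rational(126745, 100707), Rational(49539, 142669)) = Rational(23071506478, 14367766983)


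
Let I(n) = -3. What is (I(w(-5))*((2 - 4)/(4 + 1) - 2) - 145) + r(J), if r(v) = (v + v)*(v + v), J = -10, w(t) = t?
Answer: 1311/5 ≈ 262.20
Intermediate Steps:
r(v) = 4*v² (r(v) = (2*v)*(2*v) = 4*v²)
(I(w(-5))*((2 - 4)/(4 + 1) - 2) - 145) + r(J) = (-3*((2 - 4)/(4 + 1) - 2) - 145) + 4*(-10)² = (-3*(-2/5 - 2) - 145) + 4*100 = (-3*(-2*⅕ - 2) - 145) + 400 = (-3*(-⅖ - 2) - 145) + 400 = (-3*(-12/5) - 145) + 400 = (36/5 - 145) + 400 = -689/5 + 400 = 1311/5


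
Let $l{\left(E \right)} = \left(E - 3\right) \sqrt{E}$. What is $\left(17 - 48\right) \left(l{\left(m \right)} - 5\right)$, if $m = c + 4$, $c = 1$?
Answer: $155 - 62 \sqrt{5} \approx 16.364$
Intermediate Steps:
$m = 5$ ($m = 1 + 4 = 5$)
$l{\left(E \right)} = \sqrt{E} \left(-3 + E\right)$ ($l{\left(E \right)} = \left(-3 + E\right) \sqrt{E} = \sqrt{E} \left(-3 + E\right)$)
$\left(17 - 48\right) \left(l{\left(m \right)} - 5\right) = \left(17 - 48\right) \left(\sqrt{5} \left(-3 + 5\right) - 5\right) = - 31 \left(\sqrt{5} \cdot 2 - 5\right) = - 31 \left(2 \sqrt{5} - 5\right) = - 31 \left(-5 + 2 \sqrt{5}\right) = 155 - 62 \sqrt{5}$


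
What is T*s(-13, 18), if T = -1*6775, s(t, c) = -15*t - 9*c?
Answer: -223575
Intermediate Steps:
T = -6775
T*s(-13, 18) = -6775*(-15*(-13) - 9*18) = -6775*(195 - 162) = -6775*33 = -223575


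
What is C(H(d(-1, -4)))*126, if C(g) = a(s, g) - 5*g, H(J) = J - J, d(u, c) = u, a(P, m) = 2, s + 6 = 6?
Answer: 252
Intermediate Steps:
s = 0 (s = -6 + 6 = 0)
H(J) = 0
C(g) = 2 - 5*g
C(H(d(-1, -4)))*126 = (2 - 5*0)*126 = (2 + 0)*126 = 2*126 = 252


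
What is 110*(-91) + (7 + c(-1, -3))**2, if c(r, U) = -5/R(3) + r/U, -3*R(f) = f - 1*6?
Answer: -90041/9 ≈ -10005.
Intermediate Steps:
R(f) = 2 - f/3 (R(f) = -(f - 1*6)/3 = -(f - 6)/3 = -(-6 + f)/3 = 2 - f/3)
c(r, U) = -5 + r/U (c(r, U) = -5/(2 - 1/3*3) + r/U = -5/(2 - 1) + r/U = -5/1 + r/U = -5*1 + r/U = -5 + r/U)
110*(-91) + (7 + c(-1, -3))**2 = 110*(-91) + (7 + (-5 - 1/(-3)))**2 = -10010 + (7 + (-5 - 1*(-1/3)))**2 = -10010 + (7 + (-5 + 1/3))**2 = -10010 + (7 - 14/3)**2 = -10010 + (7/3)**2 = -10010 + 49/9 = -90041/9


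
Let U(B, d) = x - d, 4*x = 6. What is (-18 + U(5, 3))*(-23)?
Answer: 897/2 ≈ 448.50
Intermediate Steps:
x = 3/2 (x = (¼)*6 = 3/2 ≈ 1.5000)
U(B, d) = 3/2 - d
(-18 + U(5, 3))*(-23) = (-18 + (3/2 - 1*3))*(-23) = (-18 + (3/2 - 3))*(-23) = (-18 - 3/2)*(-23) = -39/2*(-23) = 897/2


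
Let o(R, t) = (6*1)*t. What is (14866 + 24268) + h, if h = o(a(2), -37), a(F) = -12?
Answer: 38912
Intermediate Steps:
o(R, t) = 6*t
h = -222 (h = 6*(-37) = -222)
(14866 + 24268) + h = (14866 + 24268) - 222 = 39134 - 222 = 38912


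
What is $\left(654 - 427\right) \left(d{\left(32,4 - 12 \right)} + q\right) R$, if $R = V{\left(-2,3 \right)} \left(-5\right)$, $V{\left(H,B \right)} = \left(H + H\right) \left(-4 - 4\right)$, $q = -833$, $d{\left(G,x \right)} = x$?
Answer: $30545120$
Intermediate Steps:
$V{\left(H,B \right)} = - 16 H$ ($V{\left(H,B \right)} = 2 H \left(-8\right) = - 16 H$)
$R = -160$ ($R = \left(-16\right) \left(-2\right) \left(-5\right) = 32 \left(-5\right) = -160$)
$\left(654 - 427\right) \left(d{\left(32,4 - 12 \right)} + q\right) R = \left(654 - 427\right) \left(\left(4 - 12\right) - 833\right) \left(-160\right) = 227 \left(-8 - 833\right) \left(-160\right) = 227 \left(-841\right) \left(-160\right) = \left(-190907\right) \left(-160\right) = 30545120$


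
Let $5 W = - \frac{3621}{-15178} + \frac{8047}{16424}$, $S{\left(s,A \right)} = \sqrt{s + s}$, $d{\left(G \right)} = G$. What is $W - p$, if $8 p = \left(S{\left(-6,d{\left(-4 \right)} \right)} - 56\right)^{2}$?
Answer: $- \frac{48654437041}{124641736} + 28 i \sqrt{3} \approx -390.35 + 48.497 i$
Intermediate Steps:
$S{\left(s,A \right)} = \sqrt{2} \sqrt{s}$ ($S{\left(s,A \right)} = \sqrt{2 s} = \sqrt{2} \sqrt{s}$)
$p = \frac{\left(-56 + 2 i \sqrt{3}\right)^{2}}{8}$ ($p = \frac{\left(\sqrt{2} \sqrt{-6} - 56\right)^{2}}{8} = \frac{\left(\sqrt{2} i \sqrt{6} - 56\right)^{2}}{8} = \frac{\left(2 i \sqrt{3} - 56\right)^{2}}{8} = \frac{\left(-56 + 2 i \sqrt{3}\right)^{2}}{8} \approx 390.5 - 48.497 i$)
$W = \frac{18160867}{124641736}$ ($W = \frac{- \frac{3621}{-15178} + \frac{8047}{16424}}{5} = \frac{\left(-3621\right) \left(- \frac{1}{15178}\right) + 8047 \cdot \frac{1}{16424}}{5} = \frac{\frac{3621}{15178} + \frac{8047}{16424}}{5} = \frac{1}{5} \cdot \frac{90804335}{124641736} = \frac{18160867}{124641736} \approx 0.1457$)
$W - p = \frac{18160867}{124641736} - \frac{\left(28 - i \sqrt{3}\right)^{2}}{2}$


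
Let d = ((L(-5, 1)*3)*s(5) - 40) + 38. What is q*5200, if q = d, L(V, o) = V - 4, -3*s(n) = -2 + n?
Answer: 130000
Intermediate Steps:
s(n) = 2/3 - n/3 (s(n) = -(-2 + n)/3 = 2/3 - n/3)
L(V, o) = -4 + V
d = 25 (d = (((-4 - 5)*3)*(2/3 - 1/3*5) - 40) + 38 = ((-9*3)*(2/3 - 5/3) - 40) + 38 = (-27*(-1) - 40) + 38 = (27 - 40) + 38 = -13 + 38 = 25)
q = 25
q*5200 = 25*5200 = 130000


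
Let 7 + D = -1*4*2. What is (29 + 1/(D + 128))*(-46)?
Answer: -150788/113 ≈ -1334.4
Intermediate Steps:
D = -15 (D = -7 - 1*4*2 = -7 - 4*2 = -7 - 8 = -15)
(29 + 1/(D + 128))*(-46) = (29 + 1/(-15 + 128))*(-46) = (29 + 1/113)*(-46) = (3278/113)*(-46) = -150788/113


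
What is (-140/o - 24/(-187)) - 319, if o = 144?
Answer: -2153189/6732 ≈ -319.84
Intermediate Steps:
(-140/o - 24/(-187)) - 319 = (-140/144 - 24/(-187)) - 319 = (-140*1/144 - 24*(-1/187)) - 319 = (-35/36 + 24/187) - 319 = -5681/6732 - 319 = -2153189/6732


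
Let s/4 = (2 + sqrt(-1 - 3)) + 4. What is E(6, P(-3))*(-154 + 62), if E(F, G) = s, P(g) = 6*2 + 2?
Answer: -2208 - 736*I ≈ -2208.0 - 736.0*I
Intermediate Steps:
P(g) = 14 (P(g) = 12 + 2 = 14)
s = 24 + 8*I (s = 4*((2 + sqrt(-1 - 3)) + 4) = 4*((2 + sqrt(-4)) + 4) = 4*((2 + 2*I) + 4) = 4*(6 + 2*I) = 24 + 8*I ≈ 24.0 + 8.0*I)
E(F, G) = 24 + 8*I
E(6, P(-3))*(-154 + 62) = (24 + 8*I)*(-154 + 62) = (24 + 8*I)*(-92) = -2208 - 736*I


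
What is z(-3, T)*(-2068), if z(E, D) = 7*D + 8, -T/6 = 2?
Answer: 157168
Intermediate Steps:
T = -12 (T = -6*2 = -12)
z(E, D) = 8 + 7*D
z(-3, T)*(-2068) = (8 + 7*(-12))*(-2068) = (8 - 84)*(-2068) = -76*(-2068) = 157168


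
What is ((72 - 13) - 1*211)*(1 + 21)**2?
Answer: -73568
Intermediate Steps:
((72 - 13) - 1*211)*(1 + 21)**2 = (59 - 211)*22**2 = -152*484 = -73568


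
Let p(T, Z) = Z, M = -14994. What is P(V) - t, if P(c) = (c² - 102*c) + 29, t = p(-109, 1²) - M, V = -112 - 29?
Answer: 19297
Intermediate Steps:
V = -141
t = 14995 (t = 1² - 1*(-14994) = 1 + 14994 = 14995)
P(c) = 29 + c² - 102*c
P(V) - t = (29 + (-141)² - 102*(-141)) - 1*14995 = (29 + 19881 + 14382) - 14995 = 34292 - 14995 = 19297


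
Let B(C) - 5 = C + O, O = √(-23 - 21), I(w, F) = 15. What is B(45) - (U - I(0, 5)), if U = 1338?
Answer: -1273 + 2*I*√11 ≈ -1273.0 + 6.6332*I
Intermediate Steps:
O = 2*I*√11 (O = √(-44) = 2*I*√11 ≈ 6.6332*I)
B(C) = 5 + C + 2*I*√11 (B(C) = 5 + (C + 2*I*√11) = 5 + C + 2*I*√11)
B(45) - (U - I(0, 5)) = (5 + 45 + 2*I*√11) - (1338 - 1*15) = (50 + 2*I*√11) - (1338 - 15) = (50 + 2*I*√11) - 1*1323 = (50 + 2*I*√11) - 1323 = -1273 + 2*I*√11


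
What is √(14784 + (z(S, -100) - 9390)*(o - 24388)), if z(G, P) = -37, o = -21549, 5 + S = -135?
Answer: √433062883 ≈ 20810.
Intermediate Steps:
S = -140 (S = -5 - 135 = -140)
√(14784 + (z(S, -100) - 9390)*(o - 24388)) = √(14784 + (-37 - 9390)*(-21549 - 24388)) = √(14784 - 9427*(-45937)) = √(14784 + 433048099) = √433062883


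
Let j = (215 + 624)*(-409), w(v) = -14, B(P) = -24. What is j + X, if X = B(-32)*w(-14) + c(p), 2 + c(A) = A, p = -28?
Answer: -342845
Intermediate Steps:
c(A) = -2 + A
j = -343151 (j = 839*(-409) = -343151)
X = 306 (X = -24*(-14) + (-2 - 28) = 336 - 30 = 306)
j + X = -343151 + 306 = -342845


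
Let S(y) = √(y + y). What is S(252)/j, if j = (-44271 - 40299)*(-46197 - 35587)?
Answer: √14/1152745480 ≈ 3.2459e-9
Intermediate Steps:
j = 6916472880 (j = -84570*(-81784) = 6916472880)
S(y) = √2*√y (S(y) = √(2*y) = √2*√y)
S(252)/j = (√2*√252)/6916472880 = (√2*(6*√7))*(1/6916472880) = (6*√14)*(1/6916472880) = √14/1152745480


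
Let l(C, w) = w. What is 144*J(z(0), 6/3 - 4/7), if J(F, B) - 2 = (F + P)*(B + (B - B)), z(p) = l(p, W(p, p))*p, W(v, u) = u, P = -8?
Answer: -9504/7 ≈ -1357.7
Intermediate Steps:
z(p) = p**2 (z(p) = p*p = p**2)
J(F, B) = 2 + B*(-8 + F) (J(F, B) = 2 + (F - 8)*(B + (B - B)) = 2 + (-8 + F)*(B + 0) = 2 + (-8 + F)*B = 2 + B*(-8 + F))
144*J(z(0), 6/3 - 4/7) = 144*(2 - 8*(6/3 - 4/7) + (6/3 - 4/7)*0**2) = 144*(2 - 8*(6*(1/3) - 4*1/7) + (6*(1/3) - 4*1/7)*0) = 144*(2 - 8*(2 - 4/7) + (2 - 4/7)*0) = 144*(2 - 8*10/7 + (10/7)*0) = 144*(2 - 80/7 + 0) = 144*(-66/7) = -9504/7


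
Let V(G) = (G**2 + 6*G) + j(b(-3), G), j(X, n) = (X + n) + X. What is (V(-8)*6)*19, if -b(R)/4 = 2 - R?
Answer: -3648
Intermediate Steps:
b(R) = -8 + 4*R (b(R) = -4*(2 - R) = -8 + 4*R)
j(X, n) = n + 2*X
V(G) = -40 + G**2 + 7*G (V(G) = (G**2 + 6*G) + (G + 2*(-8 + 4*(-3))) = (G**2 + 6*G) + (G + 2*(-8 - 12)) = (G**2 + 6*G) + (G + 2*(-20)) = (G**2 + 6*G) + (G - 40) = (G**2 + 6*G) + (-40 + G) = -40 + G**2 + 7*G)
(V(-8)*6)*19 = ((-40 + (-8)**2 + 7*(-8))*6)*19 = ((-40 + 64 - 56)*6)*19 = -32*6*19 = -192*19 = -3648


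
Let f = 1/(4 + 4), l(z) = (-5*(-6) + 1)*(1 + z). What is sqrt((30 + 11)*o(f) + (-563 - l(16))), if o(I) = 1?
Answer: I*sqrt(1049) ≈ 32.388*I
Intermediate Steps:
l(z) = 31 + 31*z (l(z) = (30 + 1)*(1 + z) = 31*(1 + z) = 31 + 31*z)
f = 1/8 ≈ 0.12500
sqrt((30 + 11)*o(f) + (-563 - l(16))) = sqrt((30 + 11)*1 + (-563 - (31 + 31*16))) = sqrt(41*1 + (-563 - (31 + 496))) = sqrt(41 + (-563 - 1*527)) = sqrt(41 + (-563 - 527)) = sqrt(41 - 1090) = sqrt(-1049) = I*sqrt(1049)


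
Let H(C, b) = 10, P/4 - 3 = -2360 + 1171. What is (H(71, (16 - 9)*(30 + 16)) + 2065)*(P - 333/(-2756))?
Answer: -27128821825/2756 ≈ -9.8436e+6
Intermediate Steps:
P = -4744 (P = 12 + 4*(-2360 + 1171) = 12 + 4*(-1189) = 12 - 4756 = -4744)
(H(71, (16 - 9)*(30 + 16)) + 2065)*(P - 333/(-2756)) = (10 + 2065)*(-4744 - 333/(-2756)) = 2075*(-4744 - 333*(-1/2756)) = 2075*(-4744 + 333/2756) = 2075*(-13074131/2756) = -27128821825/2756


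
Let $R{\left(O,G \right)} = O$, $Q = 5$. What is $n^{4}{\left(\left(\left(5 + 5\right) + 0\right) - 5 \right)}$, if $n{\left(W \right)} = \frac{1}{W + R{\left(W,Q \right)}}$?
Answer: $\frac{1}{10000} \approx 0.0001$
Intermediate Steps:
$n{\left(W \right)} = \frac{1}{2 W}$ ($n{\left(W \right)} = \frac{1}{W + W} = \frac{1}{2 W}$)
$n^{4}{\left(\left(\left(5 + 5\right) + 0\right) - 5 \right)} = \left(\frac{1}{2 \left(\left(\left(5 + 5\right) + 0\right) - 5\right)}\right)^{4} = \left(\frac{1}{2 \left(\left(10 + 0\right) - 5\right)}\right)^{4} = \left(\frac{1}{2 \left(10 - 5\right)}\right)^{4} = \left(\frac{1}{2 \cdot 5}\right)^{4} = \left(\frac{1}{2} \cdot \frac{1}{5}\right)^{4} = \left(\frac{1}{10}\right)^{4} = \frac{1}{10000}$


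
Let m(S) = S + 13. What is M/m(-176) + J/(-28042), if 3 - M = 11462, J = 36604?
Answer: 157683413/2285423 ≈ 68.995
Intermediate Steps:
M = -11459 (M = 3 - 1*11462 = 3 - 11462 = -11459)
m(S) = 13 + S
M/m(-176) + J/(-28042) = -11459/(13 - 176) + 36604/(-28042) = -11459/(-163) + 36604*(-1/28042) = -11459*(-1/163) - 18302/14021 = 11459/163 - 18302/14021 = 157683413/2285423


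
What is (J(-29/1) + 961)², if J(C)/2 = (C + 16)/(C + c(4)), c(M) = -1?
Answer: 208167184/225 ≈ 9.2519e+5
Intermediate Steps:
J(C) = 2*(16 + C)/(-1 + C) (J(C) = 2*((C + 16)/(C - 1)) = 2*((16 + C)/(-1 + C)) = 2*(16 + C)/(-1 + C))
(J(-29/1) + 961)² = (2*(16 - 29/1)/(-1 - 29/1) + 961)² = (2*(16 - 29*1)/(-1 - 29*1) + 961)² = (2*(16 - 29)/(-1 - 29) + 961)² = (2*(-13)/(-30) + 961)² = (2*(-1/30)*(-13) + 961)² = (13/15 + 961)² = (14428/15)² = 208167184/225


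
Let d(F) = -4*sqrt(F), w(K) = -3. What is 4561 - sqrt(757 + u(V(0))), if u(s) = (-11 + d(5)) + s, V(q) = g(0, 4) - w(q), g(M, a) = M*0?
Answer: 4561 - sqrt(749 - 4*sqrt(5)) ≈ 4533.8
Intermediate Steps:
g(M, a) = 0
V(q) = 3 (V(q) = 0 - 1*(-3) = 0 + 3 = 3)
u(s) = -11 + s - 4*sqrt(5) (u(s) = (-11 - 4*sqrt(5)) + s = -11 + s - 4*sqrt(5))
4561 - sqrt(757 + u(V(0))) = 4561 - sqrt(757 + (-11 + 3 - 4*sqrt(5))) = 4561 - sqrt(757 + (-8 - 4*sqrt(5))) = 4561 - sqrt(749 - 4*sqrt(5))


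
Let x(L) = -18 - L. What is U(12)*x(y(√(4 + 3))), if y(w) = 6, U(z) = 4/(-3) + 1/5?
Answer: 136/5 ≈ 27.200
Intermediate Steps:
U(z) = -17/15 (U(z) = 4*(-⅓) + 1*(⅕) = -4/3 + ⅕ = -17/15)
U(12)*x(y(√(4 + 3))) = -17*(-18 - 1*6)/15 = -17*(-18 - 6)/15 = -17/15*(-24) = 136/5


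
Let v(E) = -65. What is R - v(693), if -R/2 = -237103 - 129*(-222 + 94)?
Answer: 441247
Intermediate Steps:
R = 441182 (R = -2*(-237103 - 129*(-222 + 94)) = -2*(-237103 - 129*(-128)) = -2*(-237103 + 16512) = -2*(-220591) = 441182)
R - v(693) = 441182 - 1*(-65) = 441182 + 65 = 441247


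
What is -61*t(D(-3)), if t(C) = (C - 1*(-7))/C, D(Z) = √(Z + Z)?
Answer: -61 + 427*I*√6/6 ≈ -61.0 + 174.32*I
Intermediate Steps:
D(Z) = √2*√Z (D(Z) = √(2*Z) = √2*√Z)
t(C) = (7 + C)/C (t(C) = (C + 7)/C = (7 + C)/C)
-61*t(D(-3)) = -61*(7 + √2*√(-3))/(√2*√(-3)) = -61*(7 + √2*(I*√3))/(√2*(I*√3)) = -61*(7 + I*√6)/(I*√6) = -61*(-I*√6/6)*(7 + I*√6) = -(-61)*I*√6*(7 + I*√6)/6 = 61*I*√6*(7 + I*√6)/6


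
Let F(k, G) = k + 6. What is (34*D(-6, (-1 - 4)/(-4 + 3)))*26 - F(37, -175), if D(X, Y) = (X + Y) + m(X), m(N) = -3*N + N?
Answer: 9681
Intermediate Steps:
F(k, G) = 6 + k
m(N) = -2*N
D(X, Y) = Y - X (D(X, Y) = (X + Y) - 2*X = Y - X)
(34*D(-6, (-1 - 4)/(-4 + 3)))*26 - F(37, -175) = (34*((-1 - 4)/(-4 + 3) - 1*(-6)))*26 - (6 + 37) = (34*(-5/(-1) + 6))*26 - 1*43 = (34*(-5*(-1) + 6))*26 - 43 = (34*(5 + 6))*26 - 43 = (34*11)*26 - 43 = 374*26 - 43 = 9724 - 43 = 9681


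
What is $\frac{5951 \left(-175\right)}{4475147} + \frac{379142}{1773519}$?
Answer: $- \frac{150270840701}{7936758232293} \approx -0.018934$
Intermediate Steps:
$\frac{5951 \left(-175\right)}{4475147} + \frac{379142}{1773519} = \left(-1041425\right) \frac{1}{4475147} + 379142 \cdot \frac{1}{1773519} = - \frac{1041425}{4475147} + \frac{379142}{1773519} = - \frac{150270840701}{7936758232293}$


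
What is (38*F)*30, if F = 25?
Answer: 28500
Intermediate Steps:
(38*F)*30 = (38*25)*30 = 950*30 = 28500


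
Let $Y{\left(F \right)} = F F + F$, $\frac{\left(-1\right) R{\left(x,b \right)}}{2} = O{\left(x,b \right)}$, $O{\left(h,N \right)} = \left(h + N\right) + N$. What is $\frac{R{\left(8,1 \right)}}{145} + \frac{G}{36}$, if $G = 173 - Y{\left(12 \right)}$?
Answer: $\frac{349}{1044} \approx 0.33429$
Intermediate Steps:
$O{\left(h,N \right)} = h + 2 N$ ($O{\left(h,N \right)} = \left(N + h\right) + N = h + 2 N$)
$R{\left(x,b \right)} = - 4 b - 2 x$ ($R{\left(x,b \right)} = - 2 \left(x + 2 b\right) = - 4 b - 2 x$)
$Y{\left(F \right)} = F + F^{2}$ ($Y{\left(F \right)} = F^{2} + F = F + F^{2}$)
$G = 17$ ($G = 173 - 12 \left(1 + 12\right) = 173 - 12 \cdot 13 = 173 - 156 = 17$)
$\frac{R{\left(8,1 \right)}}{145} + \frac{G}{36} = \frac{\left(-4\right) 1 - 16}{145} + \frac{17}{36} = \left(-4 - 16\right) \frac{1}{145} + 17 \cdot \frac{1}{36} = \left(-20\right) \frac{1}{145} + \frac{17}{36} = - \frac{4}{29} + \frac{17}{36} = \frac{349}{1044}$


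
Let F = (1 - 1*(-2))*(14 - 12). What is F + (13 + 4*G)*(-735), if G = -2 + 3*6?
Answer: -56589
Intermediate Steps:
G = 16 (G = -2 + 18 = 16)
F = 6 (F = (1 + 2)*2 = 3*2 = 6)
F + (13 + 4*G)*(-735) = 6 + (13 + 4*16)*(-735) = 6 + (13 + 64)*(-735) = 6 + 77*(-735) = 6 - 56595 = -56589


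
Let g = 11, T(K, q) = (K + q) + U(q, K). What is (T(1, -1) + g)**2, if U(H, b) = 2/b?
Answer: 169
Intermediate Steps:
T(K, q) = K + q + 2/K (T(K, q) = (K + q) + 2/K = K + q + 2/K)
(T(1, -1) + g)**2 = ((1 - 1 + 2/1) + 11)**2 = ((1 - 1 + 2*1) + 11)**2 = ((1 - 1 + 2) + 11)**2 = (2 + 11)**2 = 13**2 = 169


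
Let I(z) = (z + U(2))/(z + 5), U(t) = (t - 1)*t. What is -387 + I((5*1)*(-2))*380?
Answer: 221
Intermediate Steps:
U(t) = t*(-1 + t) (U(t) = (-1 + t)*t = t*(-1 + t))
I(z) = (2 + z)/(5 + z) (I(z) = (z + 2*(-1 + 2))/(z + 5) = (z + 2*1)/(5 + z) = (z + 2)/(5 + z) = (2 + z)/(5 + z))
-387 + I((5*1)*(-2))*380 = -387 + ((2 + (5*1)*(-2))/(5 + (5*1)*(-2)))*380 = -387 + ((2 + 5*(-2))/(5 + 5*(-2)))*380 = -387 + ((2 - 10)/(5 - 10))*380 = -387 + (-8/(-5))*380 = -387 - ⅕*(-8)*380 = -387 + (8/5)*380 = -387 + 608 = 221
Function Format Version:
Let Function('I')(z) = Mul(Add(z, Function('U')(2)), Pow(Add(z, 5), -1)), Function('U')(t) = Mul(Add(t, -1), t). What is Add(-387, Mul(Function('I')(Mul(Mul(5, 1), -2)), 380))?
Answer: 221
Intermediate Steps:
Function('U')(t) = Mul(t, Add(-1, t)) (Function('U')(t) = Mul(Add(-1, t), t) = Mul(t, Add(-1, t)))
Function('I')(z) = Mul(Pow(Add(5, z), -1), Add(2, z)) (Function('I')(z) = Mul(Add(z, Mul(2, Add(-1, 2))), Pow(Add(z, 5), -1)) = Mul(Add(z, Mul(2, 1)), Pow(Add(5, z), -1)) = Mul(Add(z, 2), Pow(Add(5, z), -1)) = Mul(Add(2, z), Pow(Add(5, z), -1)) = Mul(Pow(Add(5, z), -1), Add(2, z)))
Add(-387, Mul(Function('I')(Mul(Mul(5, 1), -2)), 380)) = Add(-387, Mul(Mul(Pow(Add(5, Mul(Mul(5, 1), -2)), -1), Add(2, Mul(Mul(5, 1), -2))), 380)) = Add(-387, Mul(Mul(Pow(Add(5, Mul(5, -2)), -1), Add(2, Mul(5, -2))), 380)) = Add(-387, Mul(Mul(Pow(Add(5, -10), -1), Add(2, -10)), 380)) = Add(-387, Mul(Mul(Pow(-5, -1), -8), 380)) = Add(-387, Mul(Mul(Rational(-1, 5), -8), 380)) = Add(-387, Mul(Rational(8, 5), 380)) = Add(-387, 608) = 221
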